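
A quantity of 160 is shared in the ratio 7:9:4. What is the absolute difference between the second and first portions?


Total parts = 7 + 9 + 4 = 20
Value per part = 160 / 20 = 8
Shares: 7*8=56, 9*8=72, 4*8=32
Second share = 72, first share = 56
Difference = |72 - 56| = 16

16


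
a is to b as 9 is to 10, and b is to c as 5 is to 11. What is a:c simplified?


Given a:b = 9:10 and b:c = 5:11
Make b consistent. Multiply first ratio by 5: a:b = 45:50
Multiply second ratio by 10: b:c = 50:110
Now b = 50 in both, so a:b:c = 45:50:110
Therefore a:c = 45:110
Simplify by GCD: a:c = 9:22

9:22


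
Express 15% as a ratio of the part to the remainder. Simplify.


Part = 15%, Remainder = 85%
Ratio = 15:85
GCD(15, 85) = 5
Simplify: 3:17 = 3:17

3:17


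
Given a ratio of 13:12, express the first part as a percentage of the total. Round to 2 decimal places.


Total parts = 13 + 12 = 25
First part fraction = 13/25
Percentage = (13/25) * 100
= 0.52 * 100
= 52.00%

52.00


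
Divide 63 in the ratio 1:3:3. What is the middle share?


Ratio = 1:3:3
Total parts = 1 + 3 + 3 = 7
Value per part = 63 / 7 = 9
First share = 1 * 9 = 9
Middle share = 3 * 9 = 27
Third share = 3 * 9 = 27

27


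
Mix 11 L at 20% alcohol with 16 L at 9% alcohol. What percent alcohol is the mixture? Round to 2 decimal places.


Solute in mixture 1 = 20% of 11 L = 11*20/100 = 11/5 L
Solute in mixture 2 = 9% of 16 L = 16*9/100 = 36/25 L
Total solute = 11/5 + 36/25 = 91/25 L
Total volume = 11 + 16 = 27 L
Final concentration = 91/25/27 * 100 = 13.48%

13.48


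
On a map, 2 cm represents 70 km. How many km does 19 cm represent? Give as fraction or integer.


Map scale: 2 cm = 70 km
Measured distance on map = 19 cm
Set up proportion: 19 * 70 / 2
= 1330 / 2
= 665 km

665


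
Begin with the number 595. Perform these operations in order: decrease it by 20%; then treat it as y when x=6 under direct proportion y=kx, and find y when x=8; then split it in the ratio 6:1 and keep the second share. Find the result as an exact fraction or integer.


Start with 595.
Step 1: Decrease by 20%: 595 * 80/100 = 476
Step 2: Direct prop: k = (476)/6; new y = k*8 = 476*8/6 = 1904/3
Step 3: Split 6:1, second share = 1904/3 * 1/7 = 272/3
Final result = 272/3

272/3


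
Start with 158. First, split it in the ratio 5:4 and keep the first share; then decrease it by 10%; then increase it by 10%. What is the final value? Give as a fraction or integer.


Start with 158.
Step 1: Split 5:4, first share = 158 * 5/9 = 790/9
Step 2: Decrease by 10%: 790/9 * 90/100 = 79
Step 3: Increase by 10%: 79 * 110/100 = 869/10
Final result = 869/10

869/10


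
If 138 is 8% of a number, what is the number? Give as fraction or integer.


Given: 138 is 8% of the whole
Set up: 138 = 8/100 * whole
whole = 138 * 100 / 8
whole = 13800 / 8
whole = 1725

1725


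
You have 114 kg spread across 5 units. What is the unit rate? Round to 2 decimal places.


Total kg = 114
Number of units = 5
Unit rate = 114 / 5
= 22.80 kg per unit

22.80


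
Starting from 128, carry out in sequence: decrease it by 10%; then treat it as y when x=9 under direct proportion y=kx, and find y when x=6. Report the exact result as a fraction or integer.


Start with 128.
Step 1: Decrease by 10%: 128 * 90/100 = 576/5
Step 2: Direct prop: k = (576/5)/9; new y = k*6 = 576/5*6/9 = 384/5
Final result = 384/5

384/5


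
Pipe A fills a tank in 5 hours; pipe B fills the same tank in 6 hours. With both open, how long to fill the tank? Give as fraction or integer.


Rate of A = 1/5 job per hour
Rate of B = 1/6 job per hour
Combined rate = 1/5 + 1/6
Find common denominator: (6 + 5)/(5*6) = 11/30
Combined rate = 11/30 job per hour
Time together = 1 / (11/30) = 30/11 hours

30/11


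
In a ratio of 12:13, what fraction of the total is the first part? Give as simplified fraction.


Total parts = 12 + 13 = 25
First part fraction = 12/25
Simplify: 12/25 = 12/25

12/25


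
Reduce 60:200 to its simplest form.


Find GCD(60, 200)
GCD = 20
Divide both by 20: 60/20 = 3, 200/20 = 10
Simplified ratio = 3:10

3:10


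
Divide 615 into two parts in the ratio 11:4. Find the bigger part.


Total parts = 11 + 4 = 15
Value per part = 615 / 15 = 41
First share = 11 * 41 = 451
Second share = 4 * 41 = 164
Larger share = 451

451


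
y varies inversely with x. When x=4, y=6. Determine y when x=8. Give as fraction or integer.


Inverse proportion: y = k/x
Find k: k = 4 * 6 = 24
Compute y at x=8: y = 24/8
y = 3

3


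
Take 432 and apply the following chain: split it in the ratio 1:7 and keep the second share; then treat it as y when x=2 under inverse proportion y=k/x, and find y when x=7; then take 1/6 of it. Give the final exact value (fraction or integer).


Start with 432.
Step 1: Split 1:7, second share = 432 * 7/8 = 378
Step 2: Inverse prop: k = (378)*2; new y = k/7 = 378*2/7 = 108
Step 3: Take 1/6: 108 * 1/6 = 18
Final result = 18

18


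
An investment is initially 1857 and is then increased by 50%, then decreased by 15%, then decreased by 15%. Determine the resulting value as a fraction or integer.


Start: 1857
Step 1: increase by 50% => multiply by 150/100
  1857 * 150/100 = 5571/2
Step 2: decrease by 15% => multiply by 85/100
  5571/2 * 85/100 = 94707/40
Step 3: decrease by 15% => multiply by 85/100
  94707/40 * 85/100 = 1610019/800
Final value = 1610019/800

1610019/800


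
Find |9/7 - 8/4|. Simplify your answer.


Simplify: 9/7 = 9/7 and 8/4 = 2
Find common denominator: LCD = 7
Convert: 9/7 and 14/7
Difference = |9 - 14|/7 = 5/7
Simplified = 5/7

5/7


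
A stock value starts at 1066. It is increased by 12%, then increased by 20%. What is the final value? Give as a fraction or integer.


Start: 1066
Step 1: increase by 12% => multiply by 112/100
  1066 * 112/100 = 29848/25
Step 2: increase by 20% => multiply by 120/100
  29848/25 * 120/100 = 179088/125
Final value = 179088/125

179088/125


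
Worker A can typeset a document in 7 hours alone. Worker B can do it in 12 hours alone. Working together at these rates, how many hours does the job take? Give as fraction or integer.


Rate of A = 1/7 job per hour
Rate of B = 1/12 job per hour
Combined rate = 1/7 + 1/12
Find common denominator: (12 + 7)/(7*12) = 19/84
Combined rate = 19/84 job per hour
Time together = 1 / (19/84) = 84/19 hours

84/19


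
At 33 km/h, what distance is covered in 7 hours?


Using distance = speed * time
Speed = 33 km/h
Time = 7 hours
Distance = 33 * 7
= 231 km

231


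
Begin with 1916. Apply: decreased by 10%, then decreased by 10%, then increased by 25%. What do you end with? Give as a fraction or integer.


Start: 1916
Step 1: decrease by 10% => multiply by 90/100
  1916 * 90/100 = 8622/5
Step 2: decrease by 10% => multiply by 90/100
  8622/5 * 90/100 = 38799/25
Step 3: increase by 25% => multiply by 125/100
  38799/25 * 125/100 = 38799/20
Final value = 38799/20

38799/20


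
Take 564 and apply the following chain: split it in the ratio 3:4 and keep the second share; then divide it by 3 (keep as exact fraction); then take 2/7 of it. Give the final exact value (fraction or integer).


Start with 564.
Step 1: Split 3:4, second share = 564 * 4/7 = 2256/7
Step 2: Divide by 3: 2256/7 / 3 = 752/7
Step 3: Take 2/7: 752/7 * 2/7 = 1504/49
Final result = 1504/49

1504/49


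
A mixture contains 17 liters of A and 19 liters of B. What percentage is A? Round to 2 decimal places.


Volume of A = 17 L
Volume of B = 19 L
Total volume = 17 + 19 = 36 L
Percentage of A = (17/36) * 100
= 47.22%

47.22


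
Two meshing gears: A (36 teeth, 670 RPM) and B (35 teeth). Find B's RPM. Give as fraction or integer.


Gear ratio: teeth_A * RPM_A = teeth_B * RPM_B
36 * 670 = 35 * RPM_B
24120 = 35 * RPM_B
RPM_B = 24120 / 35
RPM_B = 4824/7

4824/7


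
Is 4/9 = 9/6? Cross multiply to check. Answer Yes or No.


Cross multiply to check 4/9 = 9/6
Left cross product: 4 * 6 = 24
Right cross product: 9 * 9 = 81
24 != 81
Not equal, so proportions differ => No

No


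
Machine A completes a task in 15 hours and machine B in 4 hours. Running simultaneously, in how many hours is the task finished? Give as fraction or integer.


Rate of A = 1/15 job per hour
Rate of B = 1/4 job per hour
Combined rate = 1/15 + 1/4
Find common denominator: (4 + 15)/(15*4) = 19/60
Combined rate = 19/60 job per hour
Time together = 1 / (19/60) = 60/19 hours

60/19


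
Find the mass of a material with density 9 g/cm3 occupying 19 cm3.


Using mass = density * volume
Density = 9 g/cm3
Volume = 19 cm3
Mass = 9 * 19
= 171 g

171


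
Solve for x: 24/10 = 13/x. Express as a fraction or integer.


Setting up: 24/10 = 13/x
Cross multiply: 24 * x = 10 * 13
24x = 130
x = 130/24
x = 65/12

65/12


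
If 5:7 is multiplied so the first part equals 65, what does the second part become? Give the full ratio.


Original ratio: 5:7
First term target: 65
Scale factor = 65 / 5 = 13
Multiply second term: 7 * 13 = 91
Equivalent ratio = 65:91

65:91


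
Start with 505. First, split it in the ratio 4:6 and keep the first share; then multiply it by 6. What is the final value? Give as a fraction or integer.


Start with 505.
Step 1: Split 4:6, first share = 505 * 4/10 = 202
Step 2: Multiply by 6: 202 * 6 = 1212
Final result = 1212

1212


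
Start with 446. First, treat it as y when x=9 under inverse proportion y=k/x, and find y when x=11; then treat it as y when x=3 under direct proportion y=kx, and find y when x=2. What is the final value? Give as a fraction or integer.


Start with 446.
Step 1: Inverse prop: k = (446)*9; new y = k/11 = 446*9/11 = 4014/11
Step 2: Direct prop: k = (4014/11)/3; new y = k*2 = 4014/11*2/3 = 2676/11
Final result = 2676/11

2676/11


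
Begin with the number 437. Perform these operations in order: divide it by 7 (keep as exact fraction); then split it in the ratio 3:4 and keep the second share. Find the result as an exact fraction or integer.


Start with 437.
Step 1: Divide by 7: 437 / 7 = 437/7
Step 2: Split 3:4, second share = 437/7 * 4/7 = 1748/49
Final result = 1748/49

1748/49


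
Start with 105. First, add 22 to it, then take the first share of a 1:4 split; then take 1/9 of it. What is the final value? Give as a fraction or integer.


Start with 105.
Step 1: Add 22: 105+22=127; split 1:4 first = 127*1/5 = 127/5
Step 2: Take 1/9: 127/5 * 1/9 = 127/45
Final result = 127/45

127/45


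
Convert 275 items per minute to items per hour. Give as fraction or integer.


Converting from per minute to per hour
Rate = 275 items per minute
Multiply by 60: 275 * 60
= 16500 items per hour

16500


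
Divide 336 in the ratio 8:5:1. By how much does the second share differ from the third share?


Total parts = 8 + 5 + 1 = 14
Value per part = 336 / 14 = 24
Shares: 8*24=192, 5*24=120, 1*24=24
Second share = 120, third share = 24
Difference = |120 - 24| = 96

96


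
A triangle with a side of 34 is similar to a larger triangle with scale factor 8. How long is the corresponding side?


Similar triangles have proportional sides
Scale factor = 8
Smaller side = 34
Corresponding larger side = 34 * 8
= 272

272


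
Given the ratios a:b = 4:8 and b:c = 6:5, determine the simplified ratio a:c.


Given a:b = 4:8 and b:c = 6:5
Make b consistent. Multiply first ratio by 6: a:b = 24:48
Multiply second ratio by 8: b:c = 48:40
Now b = 48 in both, so a:b:c = 24:48:40
Therefore a:c = 24:40
Simplify by GCD: a:c = 3:5

3:5


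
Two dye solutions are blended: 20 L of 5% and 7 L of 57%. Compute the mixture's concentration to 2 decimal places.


Solute in mixture 1 = 5% of 20 L = 20*5/100 = 1 L
Solute in mixture 2 = 57% of 7 L = 7*57/100 = 399/100 L
Total solute = 1 + 399/100 = 499/100 L
Total volume = 20 + 7 = 27 L
Final concentration = 499/100/27 * 100 = 18.48%

18.48


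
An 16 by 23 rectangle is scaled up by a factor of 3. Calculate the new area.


Original dimensions: 16 x 23
Enlargement factor = 3
New width = 16 * 3 = 48
New height = 23 * 3 = 69
New area = 48 * 69 = 3312

3312


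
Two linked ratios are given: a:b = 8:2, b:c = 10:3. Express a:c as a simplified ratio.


Given a:b = 8:2 and b:c = 10:3
Make b consistent. Multiply first ratio by 10: a:b = 80:20
Multiply second ratio by 2: b:c = 20:6
Now b = 20 in both, so a:b:c = 80:20:6
Therefore a:c = 80:6
Simplify by GCD: a:c = 40:3

40:3


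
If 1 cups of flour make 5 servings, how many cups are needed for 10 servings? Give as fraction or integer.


Original: 1 cups for 5 servings
Target servings = 10
Scaling factor = 10/5
New amount = 1 * 10/5
= 10/5
= 2 cups

2


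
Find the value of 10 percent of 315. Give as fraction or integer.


Compute 10% of 315
Convert percentage: 10% = 10/100
Multiply: 315 * 10/100
= 3150/100
= 63/2

63/2


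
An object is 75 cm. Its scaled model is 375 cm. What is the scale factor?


Original length = 75 cm
Scaled length = 375 cm
Scale factor = 375 / 75
= 5

5


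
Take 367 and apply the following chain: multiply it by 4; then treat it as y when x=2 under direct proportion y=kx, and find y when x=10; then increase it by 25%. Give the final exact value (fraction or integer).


Start with 367.
Step 1: Multiply by 4: 367 * 4 = 1468
Step 2: Direct prop: k = (1468)/2; new y = k*10 = 1468*10/2 = 7340
Step 3: Increase by 25%: 7340 * 125/100 = 9175
Final result = 9175

9175


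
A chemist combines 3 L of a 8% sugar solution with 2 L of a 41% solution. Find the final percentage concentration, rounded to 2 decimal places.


Solute in mixture 1 = 8% of 3 L = 3*8/100 = 6/25 L
Solute in mixture 2 = 41% of 2 L = 2*41/100 = 41/50 L
Total solute = 6/25 + 41/50 = 53/50 L
Total volume = 3 + 2 = 5 L
Final concentration = 53/50/5 * 100 = 21.20%

21.20


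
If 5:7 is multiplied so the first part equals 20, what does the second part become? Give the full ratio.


Original ratio: 5:7
First term target: 20
Scale factor = 20 / 5 = 4
Multiply second term: 7 * 4 = 28
Equivalent ratio = 20:28

20:28


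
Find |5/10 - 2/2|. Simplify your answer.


Simplify: 5/10 = 1/2 and 2/2 = 1
Find common denominator: LCD = 2
Convert: 1/2 and 2/2
Difference = |1 - 2|/2 = 1/2
Simplified = 1/2

1/2


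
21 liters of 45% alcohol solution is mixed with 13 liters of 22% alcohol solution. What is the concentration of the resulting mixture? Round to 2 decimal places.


Solute in mixture 1 = 45% of 21 L = 21*45/100 = 189/20 L
Solute in mixture 2 = 22% of 13 L = 13*22/100 = 143/50 L
Total solute = 189/20 + 143/50 = 1231/100 L
Total volume = 21 + 13 = 34 L
Final concentration = 1231/100/34 * 100 = 36.21%

36.21


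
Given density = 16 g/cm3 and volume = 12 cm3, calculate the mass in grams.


Using mass = density * volume
Density = 16 g/cm3
Volume = 12 cm3
Mass = 16 * 12
= 192 g

192


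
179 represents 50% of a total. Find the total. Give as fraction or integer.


Given: 179 is 50% of the whole
Set up: 179 = 50/100 * whole
whole = 179 * 100 / 50
whole = 17900 / 50
whole = 358

358


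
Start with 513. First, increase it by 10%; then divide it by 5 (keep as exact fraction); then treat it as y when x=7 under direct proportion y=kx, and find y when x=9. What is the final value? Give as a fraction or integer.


Start with 513.
Step 1: Increase by 10%: 513 * 110/100 = 5643/10
Step 2: Divide by 5: 5643/10 / 5 = 5643/50
Step 3: Direct prop: k = (5643/50)/7; new y = k*9 = 5643/50*9/7 = 50787/350
Final result = 50787/350

50787/350


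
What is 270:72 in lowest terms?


Find GCD(270, 72)
GCD = 18
Divide both by 18: 270/18 = 15, 72/18 = 4
Simplified ratio = 15:4

15:4


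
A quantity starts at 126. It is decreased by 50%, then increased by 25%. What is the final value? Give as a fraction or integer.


Start: 126
Step 1: decrease by 50% => multiply by 50/100
  126 * 50/100 = 63
Step 2: increase by 25% => multiply by 125/100
  63 * 125/100 = 315/4
Final value = 315/4

315/4


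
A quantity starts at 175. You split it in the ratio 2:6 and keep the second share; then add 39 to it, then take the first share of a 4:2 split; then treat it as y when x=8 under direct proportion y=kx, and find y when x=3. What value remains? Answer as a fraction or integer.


Start with 175.
Step 1: Split 2:6, second share = 175 * 6/8 = 525/4
Step 2: Add 39: 525/4+39=681/4; split 4:2 first = 681/4*4/6 = 227/2
Step 3: Direct prop: k = (227/2)/8; new y = k*3 = 227/2*3/8 = 681/16
Final result = 681/16

681/16


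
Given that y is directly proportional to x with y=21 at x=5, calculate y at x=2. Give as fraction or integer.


Direct proportion: y = kx
Find k: k = 21/5 = 21/5
Compute y at x=2: y = 21/5 * 2
y = 42/5

42/5


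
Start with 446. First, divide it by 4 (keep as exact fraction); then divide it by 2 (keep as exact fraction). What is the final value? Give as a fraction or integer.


Start with 446.
Step 1: Divide by 4: 446 / 4 = 223/2
Step 2: Divide by 2: 223/2 / 2 = 223/4
Final result = 223/4

223/4


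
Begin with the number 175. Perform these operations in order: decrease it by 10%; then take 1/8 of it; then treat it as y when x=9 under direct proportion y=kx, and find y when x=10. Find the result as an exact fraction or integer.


Start with 175.
Step 1: Decrease by 10%: 175 * 90/100 = 315/2
Step 2: Take 1/8: 315/2 * 1/8 = 315/16
Step 3: Direct prop: k = (315/16)/9; new y = k*10 = 315/16*10/9 = 175/8
Final result = 175/8

175/8


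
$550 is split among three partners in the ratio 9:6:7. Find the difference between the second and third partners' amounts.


Total parts = 9 + 6 + 7 = 22
Value per part = 550 / 22 = 25
Shares: 9*25=225, 6*25=150, 7*25=175
Second share = 150, third share = 175
Difference = |150 - 175| = 25

25


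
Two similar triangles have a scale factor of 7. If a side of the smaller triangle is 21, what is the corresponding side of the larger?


Similar triangles have proportional sides
Scale factor = 7
Smaller side = 21
Corresponding larger side = 21 * 7
= 147

147


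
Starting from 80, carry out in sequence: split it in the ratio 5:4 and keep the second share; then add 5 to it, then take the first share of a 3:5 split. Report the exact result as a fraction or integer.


Start with 80.
Step 1: Split 5:4, second share = 80 * 4/9 = 320/9
Step 2: Add 5: 320/9+5=365/9; split 3:5 first = 365/9*3/8 = 365/24
Final result = 365/24

365/24


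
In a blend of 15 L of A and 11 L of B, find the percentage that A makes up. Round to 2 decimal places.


Volume of A = 15 L
Volume of B = 11 L
Total volume = 15 + 11 = 26 L
Percentage of A = (15/26) * 100
= 57.69%

57.69


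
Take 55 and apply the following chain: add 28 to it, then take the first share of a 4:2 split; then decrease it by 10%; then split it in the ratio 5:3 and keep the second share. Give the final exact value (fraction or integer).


Start with 55.
Step 1: Add 28: 55+28=83; split 4:2 first = 83*4/6 = 166/3
Step 2: Decrease by 10%: 166/3 * 90/100 = 249/5
Step 3: Split 5:3, second share = 249/5 * 3/8 = 747/40
Final result = 747/40

747/40


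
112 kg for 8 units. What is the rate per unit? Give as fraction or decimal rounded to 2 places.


Total kg = 112
Number of units = 8
Unit rate = 112 / 8
= 14 kg per unit

14


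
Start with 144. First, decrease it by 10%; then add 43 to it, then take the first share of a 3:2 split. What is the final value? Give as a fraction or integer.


Start with 144.
Step 1: Decrease by 10%: 144 * 90/100 = 648/5
Step 2: Add 43: 648/5+43=863/5; split 3:2 first = 863/5*3/5 = 2589/25
Final result = 2589/25

2589/25


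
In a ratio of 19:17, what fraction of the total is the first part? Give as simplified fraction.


Total parts = 19 + 17 = 36
First part fraction = 19/36
Simplify: 19/36 = 19/36

19/36


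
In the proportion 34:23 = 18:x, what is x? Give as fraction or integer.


Setting up: 34/23 = 18/x
Cross multiply: 34 * x = 23 * 18
34x = 414
x = 414/34
x = 207/17

207/17


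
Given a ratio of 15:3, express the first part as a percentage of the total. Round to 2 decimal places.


Total parts = 15 + 3 = 18
First part fraction = 15/18
Percentage = (15/18) * 100
= 0.833333 * 100
= 83.33%

83.33


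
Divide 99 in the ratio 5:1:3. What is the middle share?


Ratio = 5:1:3
Total parts = 5 + 1 + 3 = 9
Value per part = 99 / 9 = 11
First share = 5 * 11 = 55
Middle share = 1 * 11 = 11
Third share = 3 * 11 = 33

11


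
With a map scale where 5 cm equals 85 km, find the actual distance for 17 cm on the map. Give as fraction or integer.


Map scale: 5 cm = 85 km
Measured distance on map = 17 cm
Set up proportion: 17 * 85 / 5
= 1445 / 5
= 289 km

289


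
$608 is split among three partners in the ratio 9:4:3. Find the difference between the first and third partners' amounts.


Total parts = 9 + 4 + 3 = 16
Value per part = 608 / 16 = 38
Shares: 9*38=342, 4*38=152, 3*38=114
First share = 342, third share = 114
Difference = |342 - 114| = 228

228


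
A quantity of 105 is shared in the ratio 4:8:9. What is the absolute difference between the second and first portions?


Total parts = 4 + 8 + 9 = 21
Value per part = 105 / 21 = 5
Shares: 4*5=20, 8*5=40, 9*5=45
Second share = 40, first share = 20
Difference = |40 - 20| = 20

20


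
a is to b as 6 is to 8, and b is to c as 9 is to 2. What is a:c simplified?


Given a:b = 6:8 and b:c = 9:2
Make b consistent. Multiply first ratio by 9: a:b = 54:72
Multiply second ratio by 8: b:c = 72:16
Now b = 72 in both, so a:b:c = 54:72:16
Therefore a:c = 54:16
Simplify by GCD: a:c = 27:8

27:8


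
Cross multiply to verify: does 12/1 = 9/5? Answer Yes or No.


Cross multiply to check 12/1 = 9/5
Left cross product: 12 * 5 = 60
Right cross product: 1 * 9 = 9
60 != 9
Not equal, so proportions differ => No

No


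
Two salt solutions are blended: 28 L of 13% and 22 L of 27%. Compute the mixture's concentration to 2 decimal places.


Solute in mixture 1 = 13% of 28 L = 28*13/100 = 91/25 L
Solute in mixture 2 = 27% of 22 L = 22*27/100 = 297/50 L
Total solute = 91/25 + 297/50 = 479/50 L
Total volume = 28 + 22 = 50 L
Final concentration = 479/50/50 * 100 = 19.16%

19.16


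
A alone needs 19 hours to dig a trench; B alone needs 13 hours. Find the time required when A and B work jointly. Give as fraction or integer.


Rate of A = 1/19 job per hour
Rate of B = 1/13 job per hour
Combined rate = 1/19 + 1/13
Find common denominator: (13 + 19)/(19*13) = 32/247
Combined rate = 32/247 job per hour
Time together = 1 / (32/247) = 247/32 hours

247/32


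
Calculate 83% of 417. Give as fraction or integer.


Compute 83% of 417
Convert percentage: 83% = 83/100
Multiply: 417 * 83/100
= 34611/100
= 34611/100

34611/100


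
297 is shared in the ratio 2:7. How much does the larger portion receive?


Total parts = 2 + 7 = 9
Value per part = 297 / 9 = 33
First share = 2 * 33 = 66
Second share = 7 * 33 = 231
Larger share = 231

231


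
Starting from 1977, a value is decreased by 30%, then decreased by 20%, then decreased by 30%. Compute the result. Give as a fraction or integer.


Start: 1977
Step 1: decrease by 30% => multiply by 70/100
  1977 * 70/100 = 13839/10
Step 2: decrease by 20% => multiply by 80/100
  13839/10 * 80/100 = 27678/25
Step 3: decrease by 30% => multiply by 70/100
  27678/25 * 70/100 = 96873/125
Final value = 96873/125

96873/125


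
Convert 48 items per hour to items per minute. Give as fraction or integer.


Converting from per hour to per minute
Rate = 48 items per hour
Divide by 60: 48/60
= 4/5 items per minute

4/5


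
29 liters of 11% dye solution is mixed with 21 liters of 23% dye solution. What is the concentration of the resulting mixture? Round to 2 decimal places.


Solute in mixture 1 = 11% of 29 L = 29*11/100 = 319/100 L
Solute in mixture 2 = 23% of 21 L = 21*23/100 = 483/100 L
Total solute = 319/100 + 483/100 = 401/50 L
Total volume = 29 + 21 = 50 L
Final concentration = 401/50/50 * 100 = 16.04%

16.04


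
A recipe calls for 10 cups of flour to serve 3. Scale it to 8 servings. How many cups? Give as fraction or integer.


Original: 10 cups for 3 servings
Target servings = 8
Scaling factor = 8/3
New amount = 10 * 8/3
= 80/3
= 80/3 cups

80/3


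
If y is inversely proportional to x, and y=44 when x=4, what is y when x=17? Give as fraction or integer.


Inverse proportion: y = k/x
Find k: k = 4 * 44 = 176
Compute y at x=17: y = 176/17
y = 176/17

176/17


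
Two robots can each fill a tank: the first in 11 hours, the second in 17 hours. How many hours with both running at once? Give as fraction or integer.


Rate of A = 1/11 job per hour
Rate of B = 1/17 job per hour
Combined rate = 1/11 + 1/17
Find common denominator: (17 + 11)/(11*17) = 28/187
Combined rate = 28/187 job per hour
Time together = 1 / (28/187) = 187/28 hours

187/28


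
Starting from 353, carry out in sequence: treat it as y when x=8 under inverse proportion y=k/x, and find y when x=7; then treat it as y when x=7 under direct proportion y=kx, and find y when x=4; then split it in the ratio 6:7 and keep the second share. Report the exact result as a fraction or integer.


Start with 353.
Step 1: Inverse prop: k = (353)*8; new y = k/7 = 353*8/7 = 2824/7
Step 2: Direct prop: k = (2824/7)/7; new y = k*4 = 2824/7*4/7 = 11296/49
Step 3: Split 6:7, second share = 11296/49 * 7/13 = 11296/91
Final result = 11296/91

11296/91


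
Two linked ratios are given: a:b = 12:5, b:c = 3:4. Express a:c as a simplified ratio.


Given a:b = 12:5 and b:c = 3:4
Make b consistent. Multiply first ratio by 3: a:b = 36:15
Multiply second ratio by 5: b:c = 15:20
Now b = 15 in both, so a:b:c = 36:15:20
Therefore a:c = 36:20
Simplify by GCD: a:c = 9:5

9:5


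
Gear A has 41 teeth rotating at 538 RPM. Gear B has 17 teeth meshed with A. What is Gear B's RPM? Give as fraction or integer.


Gear ratio: teeth_A * RPM_A = teeth_B * RPM_B
41 * 538 = 17 * RPM_B
22058 = 17 * RPM_B
RPM_B = 22058 / 17
RPM_B = 22058/17

22058/17


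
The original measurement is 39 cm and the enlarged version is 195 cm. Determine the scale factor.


Original length = 39 cm
Scaled length = 195 cm
Scale factor = 195 / 39
= 5

5


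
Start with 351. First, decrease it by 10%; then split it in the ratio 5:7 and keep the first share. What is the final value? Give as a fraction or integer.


Start with 351.
Step 1: Decrease by 10%: 351 * 90/100 = 3159/10
Step 2: Split 5:7, first share = 3159/10 * 5/12 = 1053/8
Final result = 1053/8

1053/8


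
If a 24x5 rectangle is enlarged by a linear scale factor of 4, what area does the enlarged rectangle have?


Original dimensions: 24 x 5
Enlargement factor = 4
New width = 24 * 4 = 96
New height = 5 * 4 = 20
New area = 96 * 20 = 1920

1920


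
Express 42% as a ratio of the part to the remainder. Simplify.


Part = 42%, Remainder = 58%
Ratio = 42:58
GCD(42, 58) = 2
Simplify: 21:29 = 21:29

21:29


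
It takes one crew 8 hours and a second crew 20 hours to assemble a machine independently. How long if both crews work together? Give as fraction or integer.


Rate of A = 1/8 job per hour
Rate of B = 1/20 job per hour
Combined rate = 1/8 + 1/20
Find common denominator: (20 + 8)/(8*20) = 28/160
Combined rate = 7/40 job per hour
Time together = 1 / (7/40) = 40/7 hours

40/7


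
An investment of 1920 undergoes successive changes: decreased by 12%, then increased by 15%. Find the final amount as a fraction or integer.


Start: 1920
Step 1: decrease by 12% => multiply by 88/100
  1920 * 88/100 = 8448/5
Step 2: increase by 15% => multiply by 115/100
  8448/5 * 115/100 = 48576/25
Final value = 48576/25

48576/25


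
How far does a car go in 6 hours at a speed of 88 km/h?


Using distance = speed * time
Speed = 88 km/h
Time = 6 hours
Distance = 88 * 6
= 528 km

528


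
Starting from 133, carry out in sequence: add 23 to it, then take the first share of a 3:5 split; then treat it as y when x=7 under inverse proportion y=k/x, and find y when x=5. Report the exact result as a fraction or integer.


Start with 133.
Step 1: Add 23: 133+23=156; split 3:5 first = 156*3/8 = 117/2
Step 2: Inverse prop: k = (117/2)*7; new y = k/5 = 117/2*7/5 = 819/10
Final result = 819/10

819/10


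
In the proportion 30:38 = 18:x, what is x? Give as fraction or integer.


Setting up: 30/38 = 18/x
Cross multiply: 30 * x = 38 * 18
30x = 684
x = 684/30
x = 114/5

114/5


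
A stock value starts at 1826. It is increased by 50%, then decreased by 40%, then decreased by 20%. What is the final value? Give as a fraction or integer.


Start: 1826
Step 1: increase by 50% => multiply by 150/100
  1826 * 150/100 = 2739
Step 2: decrease by 40% => multiply by 60/100
  2739 * 60/100 = 8217/5
Step 3: decrease by 20% => multiply by 80/100
  8217/5 * 80/100 = 32868/25
Final value = 32868/25

32868/25


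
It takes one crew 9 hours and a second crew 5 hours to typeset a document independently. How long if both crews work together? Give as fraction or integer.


Rate of A = 1/9 job per hour
Rate of B = 1/5 job per hour
Combined rate = 1/9 + 1/5
Find common denominator: (5 + 9)/(9*5) = 14/45
Combined rate = 14/45 job per hour
Time together = 1 / (14/45) = 45/14 hours

45/14


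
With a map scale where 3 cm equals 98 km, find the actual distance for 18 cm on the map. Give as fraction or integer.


Map scale: 3 cm = 98 km
Measured distance on map = 18 cm
Set up proportion: 18 * 98 / 3
= 1764 / 3
= 588 km

588


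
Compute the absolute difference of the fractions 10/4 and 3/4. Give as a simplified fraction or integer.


Simplify: 10/4 = 5/2 and 3/4 = 3/4
Find common denominator: LCD = 4
Convert: 10/4 and 3/4
Difference = |10 - 3|/4 = 7/4
Simplified = 7/4

7/4


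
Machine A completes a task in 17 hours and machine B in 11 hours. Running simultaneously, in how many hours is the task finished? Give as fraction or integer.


Rate of A = 1/17 job per hour
Rate of B = 1/11 job per hour
Combined rate = 1/17 + 1/11
Find common denominator: (11 + 17)/(17*11) = 28/187
Combined rate = 28/187 job per hour
Time together = 1 / (28/187) = 187/28 hours

187/28


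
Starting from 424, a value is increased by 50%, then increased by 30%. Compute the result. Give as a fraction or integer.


Start: 424
Step 1: increase by 50% => multiply by 150/100
  424 * 150/100 = 636
Step 2: increase by 30% => multiply by 130/100
  636 * 130/100 = 4134/5
Final value = 4134/5

4134/5


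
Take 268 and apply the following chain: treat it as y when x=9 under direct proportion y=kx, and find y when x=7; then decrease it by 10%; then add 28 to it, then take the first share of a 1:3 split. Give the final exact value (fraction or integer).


Start with 268.
Step 1: Direct prop: k = (268)/9; new y = k*7 = 268*7/9 = 1876/9
Step 2: Decrease by 10%: 1876/9 * 90/100 = 938/5
Step 3: Add 28: 938/5+28=1078/5; split 1:3 first = 1078/5*1/4 = 539/10
Final result = 539/10

539/10


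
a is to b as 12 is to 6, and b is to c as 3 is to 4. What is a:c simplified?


Given a:b = 12:6 and b:c = 3:4
Make b consistent. Multiply first ratio by 3: a:b = 36:18
Multiply second ratio by 6: b:c = 18:24
Now b = 18 in both, so a:b:c = 36:18:24
Therefore a:c = 36:24
Simplify by GCD: a:c = 3:2

3:2


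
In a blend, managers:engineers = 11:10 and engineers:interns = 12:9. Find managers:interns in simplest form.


Given a:b = 11:10 and b:c = 12:9
Make b consistent. Multiply first ratio by 12: a:b = 132:120
Multiply second ratio by 10: b:c = 120:90
Now b = 120 in both, so a:b:c = 132:120:90
Therefore a:c = 132:90
Simplify by GCD: a:c = 22:15

22:15


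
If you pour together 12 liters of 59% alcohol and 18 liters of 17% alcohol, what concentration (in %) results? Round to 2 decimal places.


Solute in mixture 1 = 59% of 12 L = 12*59/100 = 177/25 L
Solute in mixture 2 = 17% of 18 L = 18*17/100 = 153/50 L
Total solute = 177/25 + 153/50 = 507/50 L
Total volume = 12 + 18 = 30 L
Final concentration = 507/50/30 * 100 = 33.80%

33.80


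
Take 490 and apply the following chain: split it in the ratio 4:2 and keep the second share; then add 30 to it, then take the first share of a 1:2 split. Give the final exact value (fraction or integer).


Start with 490.
Step 1: Split 4:2, second share = 490 * 2/6 = 490/3
Step 2: Add 30: 490/3+30=580/3; split 1:2 first = 580/3*1/3 = 580/9
Final result = 580/9

580/9


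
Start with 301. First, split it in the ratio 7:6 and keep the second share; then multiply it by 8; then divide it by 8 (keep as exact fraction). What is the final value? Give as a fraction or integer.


Start with 301.
Step 1: Split 7:6, second share = 301 * 6/13 = 1806/13
Step 2: Multiply by 8: 1806/13 * 8 = 14448/13
Step 3: Divide by 8: 14448/13 / 8 = 1806/13
Final result = 1806/13

1806/13


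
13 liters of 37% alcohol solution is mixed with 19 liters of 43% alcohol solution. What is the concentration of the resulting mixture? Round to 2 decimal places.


Solute in mixture 1 = 37% of 13 L = 13*37/100 = 481/100 L
Solute in mixture 2 = 43% of 19 L = 19*43/100 = 817/100 L
Total solute = 481/100 + 817/100 = 649/50 L
Total volume = 13 + 19 = 32 L
Final concentration = 649/50/32 * 100 = 40.56%

40.56


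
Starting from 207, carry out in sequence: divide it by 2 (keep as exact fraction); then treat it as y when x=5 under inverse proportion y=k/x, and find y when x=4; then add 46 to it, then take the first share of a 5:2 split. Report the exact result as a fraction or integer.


Start with 207.
Step 1: Divide by 2: 207 / 2 = 207/2
Step 2: Inverse prop: k = (207/2)*5; new y = k/4 = 207/2*5/4 = 1035/8
Step 3: Add 46: 1035/8+46=1403/8; split 5:2 first = 1403/8*5/7 = 7015/56
Final result = 7015/56

7015/56


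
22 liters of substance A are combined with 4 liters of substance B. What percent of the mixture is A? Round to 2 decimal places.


Volume of A = 22 L
Volume of B = 4 L
Total volume = 22 + 4 = 26 L
Percentage of A = (22/26) * 100
= 84.62%

84.62


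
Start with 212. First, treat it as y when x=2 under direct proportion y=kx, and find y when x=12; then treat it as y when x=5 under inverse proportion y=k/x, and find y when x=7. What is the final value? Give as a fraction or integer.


Start with 212.
Step 1: Direct prop: k = (212)/2; new y = k*12 = 212*12/2 = 1272
Step 2: Inverse prop: k = (1272)*5; new y = k/7 = 1272*5/7 = 6360/7
Final result = 6360/7

6360/7


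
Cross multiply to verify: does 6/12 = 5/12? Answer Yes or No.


Cross multiply to check 6/12 = 5/12
Left cross product: 6 * 12 = 72
Right cross product: 12 * 5 = 60
72 != 60
Not equal, so proportions differ => No

No


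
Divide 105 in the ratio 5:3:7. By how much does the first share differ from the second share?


Total parts = 5 + 3 + 7 = 15
Value per part = 105 / 15 = 7
Shares: 5*7=35, 3*7=21, 7*7=49
First share = 35, second share = 21
Difference = |35 - 21| = 14

14


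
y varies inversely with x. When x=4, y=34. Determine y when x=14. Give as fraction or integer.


Inverse proportion: y = k/x
Find k: k = 4 * 34 = 136
Compute y at x=14: y = 136/14
y = 68/7

68/7


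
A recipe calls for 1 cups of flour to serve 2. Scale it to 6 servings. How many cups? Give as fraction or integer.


Original: 1 cups for 2 servings
Target servings = 6
Scaling factor = 6/2
New amount = 1 * 6/2
= 6/2
= 3 cups

3


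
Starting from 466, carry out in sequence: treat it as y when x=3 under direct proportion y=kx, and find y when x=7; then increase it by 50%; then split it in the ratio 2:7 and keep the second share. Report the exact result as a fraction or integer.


Start with 466.
Step 1: Direct prop: k = (466)/3; new y = k*7 = 466*7/3 = 3262/3
Step 2: Increase by 50%: 3262/3 * 150/100 = 1631
Step 3: Split 2:7, second share = 1631 * 7/9 = 11417/9
Final result = 11417/9

11417/9


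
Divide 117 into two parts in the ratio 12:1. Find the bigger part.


Total parts = 12 + 1 = 13
Value per part = 117 / 13 = 9
First share = 12 * 9 = 108
Second share = 1 * 9 = 9
Larger share = 108

108


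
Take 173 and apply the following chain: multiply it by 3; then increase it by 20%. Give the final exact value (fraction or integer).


Start with 173.
Step 1: Multiply by 3: 173 * 3 = 519
Step 2: Increase by 20%: 519 * 120/100 = 3114/5
Final result = 3114/5

3114/5


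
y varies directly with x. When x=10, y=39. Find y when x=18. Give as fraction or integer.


Direct proportion: y = kx
Find k: k = 39/10 = 39/10
Compute y at x=18: y = 39/10 * 18
y = 351/5

351/5


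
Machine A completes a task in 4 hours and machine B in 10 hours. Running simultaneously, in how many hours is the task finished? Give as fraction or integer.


Rate of A = 1/4 job per hour
Rate of B = 1/10 job per hour
Combined rate = 1/4 + 1/10
Find common denominator: (10 + 4)/(4*10) = 14/40
Combined rate = 7/20 job per hour
Time together = 1 / (7/20) = 20/7 hours

20/7


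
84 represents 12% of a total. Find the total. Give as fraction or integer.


Given: 84 is 12% of the whole
Set up: 84 = 12/100 * whole
whole = 84 * 100 / 12
whole = 8400 / 12
whole = 700

700


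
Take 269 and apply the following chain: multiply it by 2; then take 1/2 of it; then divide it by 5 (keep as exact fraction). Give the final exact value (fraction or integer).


Start with 269.
Step 1: Multiply by 2: 269 * 2 = 538
Step 2: Take 1/2: 538 * 1/2 = 269
Step 3: Divide by 5: 269 / 5 = 269/5
Final result = 269/5

269/5


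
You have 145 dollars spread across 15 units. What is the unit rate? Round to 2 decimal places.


Total dollars = 145
Number of units = 15
Unit rate = 145 / 15
= 9.67 dollars per unit

9.67


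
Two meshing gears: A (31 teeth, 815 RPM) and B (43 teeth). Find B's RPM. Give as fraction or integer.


Gear ratio: teeth_A * RPM_A = teeth_B * RPM_B
31 * 815 = 43 * RPM_B
25265 = 43 * RPM_B
RPM_B = 25265 / 43
RPM_B = 25265/43

25265/43


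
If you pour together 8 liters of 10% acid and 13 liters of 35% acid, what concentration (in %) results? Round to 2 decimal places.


Solute in mixture 1 = 10% of 8 L = 8*10/100 = 4/5 L
Solute in mixture 2 = 35% of 13 L = 13*35/100 = 91/20 L
Total solute = 4/5 + 91/20 = 107/20 L
Total volume = 8 + 13 = 21 L
Final concentration = 107/20/21 * 100 = 25.48%

25.48


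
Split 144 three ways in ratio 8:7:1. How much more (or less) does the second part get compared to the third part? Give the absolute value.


Total parts = 8 + 7 + 1 = 16
Value per part = 144 / 16 = 9
Shares: 8*9=72, 7*9=63, 1*9=9
Second share = 63, third share = 9
Difference = |63 - 9| = 54

54


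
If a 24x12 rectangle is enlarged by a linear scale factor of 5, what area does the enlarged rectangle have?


Original dimensions: 24 x 12
Enlargement factor = 5
New width = 24 * 5 = 120
New height = 12 * 5 = 60
New area = 120 * 60 = 7200

7200


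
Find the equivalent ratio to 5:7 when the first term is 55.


Original ratio: 5:7
First term target: 55
Scale factor = 55 / 5 = 11
Multiply second term: 7 * 11 = 77
Equivalent ratio = 55:77

55:77


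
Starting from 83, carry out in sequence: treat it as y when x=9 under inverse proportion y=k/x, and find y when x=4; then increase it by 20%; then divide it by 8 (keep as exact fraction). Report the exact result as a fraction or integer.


Start with 83.
Step 1: Inverse prop: k = (83)*9; new y = k/4 = 83*9/4 = 747/4
Step 2: Increase by 20%: 747/4 * 120/100 = 2241/10
Step 3: Divide by 8: 2241/10 / 8 = 2241/80
Final result = 2241/80

2241/80


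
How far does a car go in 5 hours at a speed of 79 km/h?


Using distance = speed * time
Speed = 79 km/h
Time = 5 hours
Distance = 79 * 5
= 395 km

395


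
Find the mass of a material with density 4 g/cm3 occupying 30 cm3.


Using mass = density * volume
Density = 4 g/cm3
Volume = 30 cm3
Mass = 4 * 30
= 120 g

120


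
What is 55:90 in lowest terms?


Find GCD(55, 90)
GCD = 5
Divide both by 5: 55/5 = 11, 90/5 = 18
Simplified ratio = 11:18

11:18
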